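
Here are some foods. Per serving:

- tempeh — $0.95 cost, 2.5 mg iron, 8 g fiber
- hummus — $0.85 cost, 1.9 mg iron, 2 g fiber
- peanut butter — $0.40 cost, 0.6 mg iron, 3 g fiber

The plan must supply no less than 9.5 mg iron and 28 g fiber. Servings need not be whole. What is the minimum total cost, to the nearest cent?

$3.61

tempeh only: max(9.5/2.5, 28/8) = 3.8 servings → $3.61.
hummus only: max(9.5/1.9, 28/2) = 14 servings → $11.90.
peanut butter only: max(9.5/0.6, 28/3) = 15.83 servings → $6.33.
tempeh + hummus with both tight: 3.353 servings and 0.5882 servings → $3.69.
tempeh + peanut butter: intersection lies outside the first quadrant.
hummus + peanut butter with both tight: 2.6 servings and 7.6 servings → $5.25.
So the least-cost plan costs $3.61.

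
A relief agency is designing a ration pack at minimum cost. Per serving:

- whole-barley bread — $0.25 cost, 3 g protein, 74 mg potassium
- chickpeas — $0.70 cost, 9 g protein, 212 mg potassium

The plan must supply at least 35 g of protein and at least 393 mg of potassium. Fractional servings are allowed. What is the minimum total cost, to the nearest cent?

$2.72

whole-barley bread only: max(35/3, 393/74) = 11.67 servings → $2.92.
chickpeas only: max(35/9, 393/212) = 3.889 servings → $2.72.
whole-barley bread + chickpeas: intersection lies outside the first quadrant.
So the least-cost plan costs $2.72.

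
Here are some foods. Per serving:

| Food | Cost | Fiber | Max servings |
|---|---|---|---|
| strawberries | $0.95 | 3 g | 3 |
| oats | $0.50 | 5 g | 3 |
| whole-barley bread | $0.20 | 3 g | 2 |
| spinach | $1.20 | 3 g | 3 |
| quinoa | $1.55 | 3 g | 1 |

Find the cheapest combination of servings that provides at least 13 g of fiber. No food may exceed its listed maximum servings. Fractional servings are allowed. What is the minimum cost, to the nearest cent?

Cost per g of fiber: whole-barley bread $0.0667, oats $0.1000, strawberries $0.3167, spinach $0.4000, quinoa $0.5167.
Take 2 servings of whole-barley bread: +6.0 g fiber for $0.40 (total $0.40, still need 7.0 g).
Take 1.4 servings of oats: +7.0 g fiber for $0.70 (total $1.10, still need 0.0 g).
Filling from the cheapest source first is optimal under one linear minimum: $1.10.

$1.10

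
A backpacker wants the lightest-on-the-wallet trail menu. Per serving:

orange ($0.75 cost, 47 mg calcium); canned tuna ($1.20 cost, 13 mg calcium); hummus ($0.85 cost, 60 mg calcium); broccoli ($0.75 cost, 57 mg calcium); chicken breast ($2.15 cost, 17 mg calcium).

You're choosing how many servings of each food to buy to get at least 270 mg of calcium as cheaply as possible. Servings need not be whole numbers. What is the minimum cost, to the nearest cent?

$3.55

Cost per mg of calcium: broccoli $0.0132, hummus $0.0142, orange $0.0160, canned tuna $0.0923, chicken breast $0.1265.
With no serving limits, use only broccoli: 270 mg / 57 mg = 4.737 servings × $0.75 = $3.55.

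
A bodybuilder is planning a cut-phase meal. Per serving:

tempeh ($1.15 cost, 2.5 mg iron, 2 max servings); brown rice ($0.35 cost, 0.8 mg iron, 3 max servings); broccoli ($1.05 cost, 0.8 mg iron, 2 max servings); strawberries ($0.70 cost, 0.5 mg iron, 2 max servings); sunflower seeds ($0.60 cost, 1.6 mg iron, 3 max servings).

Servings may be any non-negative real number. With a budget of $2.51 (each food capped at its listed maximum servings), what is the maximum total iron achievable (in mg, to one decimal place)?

6.4 mg

Iron per dollar: sunflower seeds 2.667, brown rice 2.286, tempeh 2.174, broccoli 0.7619, strawberries 0.7143.
Take 3 servings of sunflower seeds: spends $1.80, +4.8 mg iron (running total 4.8 mg).
Take 2.029 servings of brown rice: spends $0.71, +1.6 mg iron (running total 6.4 mg).
Greedy by best ratio exhausts the cost allowance optimally: 6.4 mg.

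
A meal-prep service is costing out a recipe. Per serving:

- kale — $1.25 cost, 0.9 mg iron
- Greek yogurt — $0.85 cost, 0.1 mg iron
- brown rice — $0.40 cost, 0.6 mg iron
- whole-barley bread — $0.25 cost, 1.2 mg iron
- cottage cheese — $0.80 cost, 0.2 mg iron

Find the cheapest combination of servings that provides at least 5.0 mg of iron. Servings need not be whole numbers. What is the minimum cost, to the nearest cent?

$1.04

Cost per mg of iron: whole-barley bread $0.2083, brown rice $0.6667, kale $1.3889, cottage cheese $4.0000, Greek yogurt $8.5000.
With no serving limits, use only whole-barley bread: 5.0 mg / 1.2 mg = 4.167 servings × $0.25 = $1.04.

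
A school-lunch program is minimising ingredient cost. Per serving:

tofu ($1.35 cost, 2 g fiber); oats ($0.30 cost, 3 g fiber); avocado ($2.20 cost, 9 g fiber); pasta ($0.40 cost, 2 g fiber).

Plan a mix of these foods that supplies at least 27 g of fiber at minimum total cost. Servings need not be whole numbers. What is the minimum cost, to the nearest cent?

$2.70

Cost per g of fiber: oats $0.1000, pasta $0.2000, avocado $0.2444, tofu $0.6750.
With no serving limits, use only oats: 27 g / 3 g = 9 servings × $0.30 = $2.70.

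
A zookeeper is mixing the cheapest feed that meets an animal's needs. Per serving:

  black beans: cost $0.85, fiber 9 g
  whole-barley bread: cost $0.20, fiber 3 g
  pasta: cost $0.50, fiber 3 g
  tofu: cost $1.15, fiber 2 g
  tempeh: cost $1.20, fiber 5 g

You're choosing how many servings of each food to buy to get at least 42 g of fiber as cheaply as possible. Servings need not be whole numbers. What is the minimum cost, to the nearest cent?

$2.80

Cost per g of fiber: whole-barley bread $0.0667, black beans $0.0944, pasta $0.1667, tempeh $0.2400, tofu $0.5750.
With no serving limits, use only whole-barley bread: 42 g / 3 g = 14 servings × $0.20 = $2.80.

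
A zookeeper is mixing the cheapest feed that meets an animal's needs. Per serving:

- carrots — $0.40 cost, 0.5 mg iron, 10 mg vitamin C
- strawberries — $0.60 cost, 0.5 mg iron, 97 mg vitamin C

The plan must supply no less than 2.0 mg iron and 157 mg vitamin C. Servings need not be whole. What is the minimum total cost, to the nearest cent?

carrots only: max(2.0/0.5, 157/10) = 15.7 servings → $6.28.
strawberries only: max(2.0/0.5, 157/97) = 4 servings → $2.40.
carrots + strawberries with both tight: 2.655 servings and 1.345 servings → $1.87.
The minimum over all feasible corners is $1.87.

$1.87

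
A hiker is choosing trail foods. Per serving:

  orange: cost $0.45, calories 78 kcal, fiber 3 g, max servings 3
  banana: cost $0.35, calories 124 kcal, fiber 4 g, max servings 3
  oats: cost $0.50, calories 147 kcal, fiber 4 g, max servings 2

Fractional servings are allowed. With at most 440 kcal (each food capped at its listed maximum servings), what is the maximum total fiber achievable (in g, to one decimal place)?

15.6 g

Fiber per kcal: orange 0.03846, banana 0.03226, oats 0.02721.
Take 3 servings of orange: uses 234 kcal, +9.0 g fiber (running total 9.0 g).
Take 1.661 servings of banana: uses 206 kcal, +6.6 g fiber (running total 15.6 g).
Filling greedily by fiber-per-kcal is optimal for one linear limit, giving 15.6 g.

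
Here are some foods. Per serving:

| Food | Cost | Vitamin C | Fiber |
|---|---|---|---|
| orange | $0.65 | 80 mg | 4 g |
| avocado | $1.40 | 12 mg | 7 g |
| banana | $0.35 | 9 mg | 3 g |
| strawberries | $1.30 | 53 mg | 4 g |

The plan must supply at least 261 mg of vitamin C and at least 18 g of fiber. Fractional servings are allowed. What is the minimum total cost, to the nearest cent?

Minimising a linear cost over {vitamin C ≥ 261, fiber ≥ 18, servings ≥ 0} — the optimum is at a vertex, using one or two foods.
orange only: max(261/80, 18/4) = 4.5 servings → $2.92.
avocado only: max(261/12, 18/7) = 21.75 servings → $30.45.
banana only: max(261/9, 18/3) = 29 servings → $10.15.
strawberries only: max(261/53, 18/4) = 4.925 servings → $6.40.
orange + avocado with both tight: 3.146 servings and 0.7734 servings → $3.13.
orange + banana with both tight: 3.044 servings and 1.941 servings → $2.66.
orange + strawberries with both tight: 0.8333 servings and 3.667 servings → $5.31.
avocado + banana: intersection lies outside the first quadrant.
avocado + strawberries: the both-tight solution has a negative serving — not a feasible corner.
banana + strawberries with both targets exact would need a negative amount; discard.
The minimum over all feasible corners is $2.66.

$2.66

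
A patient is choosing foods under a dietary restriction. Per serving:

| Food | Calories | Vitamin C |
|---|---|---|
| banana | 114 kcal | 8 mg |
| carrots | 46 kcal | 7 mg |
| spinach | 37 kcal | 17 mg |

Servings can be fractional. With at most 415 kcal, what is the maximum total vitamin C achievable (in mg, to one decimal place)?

190.7 mg

Vitamin C per kcal: spinach 0.4595, carrots 0.1522, banana 0.07018.
With no serving limits, spend the whole calories allowance on spinach: 415 kcal / 37 kcal × 17 mg = 190.7 mg.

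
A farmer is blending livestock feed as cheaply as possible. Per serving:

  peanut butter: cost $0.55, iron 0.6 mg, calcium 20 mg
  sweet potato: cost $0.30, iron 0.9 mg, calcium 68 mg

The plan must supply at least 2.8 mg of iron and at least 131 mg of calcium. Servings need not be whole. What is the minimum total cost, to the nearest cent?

The cheapest plan sits at a corner of the feasible region — with two constraints it uses at most two foods.
peanut butter only: max(2.8/0.6, 131/20) = 6.55 servings → $3.60.
sweet potato only: max(2.8/0.9, 131/68) = 3.111 servings → $0.93.
peanut butter + sweet potato with both tight: 3.18 servings and 0.9912 servings → $2.05.
So the least-cost plan costs $0.93.

$0.93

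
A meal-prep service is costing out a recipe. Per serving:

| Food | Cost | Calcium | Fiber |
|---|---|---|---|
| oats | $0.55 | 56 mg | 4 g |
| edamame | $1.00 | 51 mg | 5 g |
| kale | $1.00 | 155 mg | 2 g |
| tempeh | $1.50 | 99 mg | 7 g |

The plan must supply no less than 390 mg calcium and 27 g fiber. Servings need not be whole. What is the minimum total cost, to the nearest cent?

$3.78

Minimising a linear cost over {calcium ≥ 390, fiber ≥ 27, servings ≥ 0} — the optimum is at a vertex, using one or two foods.
oats only: max(390/56, 27/4) = 6.964 servings → $3.83.
edamame only: max(390/51, 27/5) = 7.647 servings → $7.65.
kale only: max(390/155, 27/2) = 13.5 servings → $13.50.
tempeh only: max(390/99, 27/7) = 3.939 servings → $5.91.
oats + edamame with both targets exact would need a negative amount; discard.
oats + kale with both tight: 6.703 servings and 0.09449 servings → $3.78.
oats + tempeh: intersection lies outside the first quadrant.
edamame + kale with both tight: 5.059 servings and 0.8514 servings → $5.91.
edamame + tempeh: intersection lies outside the first quadrant.
kale + tempeh with both tight: 0.06426 servings and 3.839 servings → $5.82.
The minimum over all feasible corners is $3.78.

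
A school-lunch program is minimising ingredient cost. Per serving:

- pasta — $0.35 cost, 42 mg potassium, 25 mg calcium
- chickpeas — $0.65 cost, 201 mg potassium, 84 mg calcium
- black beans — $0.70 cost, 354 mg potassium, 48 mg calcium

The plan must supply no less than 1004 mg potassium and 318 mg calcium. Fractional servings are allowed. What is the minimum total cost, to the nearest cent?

$2.79

A basic optimal solution has at most two foods positive. Try each food alone and each pair with both targets met exactly.
pasta only: max(1004/42, 318/25) = 23.9 servings → $8.37.
chickpeas only: max(1004/201, 318/84) = 4.995 servings → $3.25.
black beans only: max(1004/354, 318/48) = 6.625 servings → $4.64.
pasta + chickpeas: the both-tight solution has a negative serving — not a feasible corner.
pasta + black beans with both tight: 9.421 servings and 1.718 servings → $4.50.
chickpeas + black beans with both tight: 3.205 servings and 1.016 servings → $2.79.
Cheapest feasible corner: $2.79.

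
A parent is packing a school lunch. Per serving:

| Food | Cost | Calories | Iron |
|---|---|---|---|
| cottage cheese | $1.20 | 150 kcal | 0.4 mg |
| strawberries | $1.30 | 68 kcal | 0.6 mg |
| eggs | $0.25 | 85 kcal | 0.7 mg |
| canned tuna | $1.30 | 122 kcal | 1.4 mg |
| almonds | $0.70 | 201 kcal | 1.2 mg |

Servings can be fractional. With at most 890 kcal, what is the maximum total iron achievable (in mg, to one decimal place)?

Iron per kcal: canned tuna 0.01148, strawberries 0.008824, eggs 0.008235, almonds 0.00597, cottage cheese 0.002667.
With no serving limits, spend the whole calories allowance on canned tuna: 890 kcal / 122 kcal × 1.4 mg = 10.2 mg.

10.2 mg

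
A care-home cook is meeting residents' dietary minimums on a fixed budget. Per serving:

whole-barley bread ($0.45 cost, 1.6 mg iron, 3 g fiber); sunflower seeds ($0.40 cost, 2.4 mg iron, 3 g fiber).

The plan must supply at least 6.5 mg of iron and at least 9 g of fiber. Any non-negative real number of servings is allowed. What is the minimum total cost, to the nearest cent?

This is a tiny linear program; its minimum lies at a vertex of the feasible set. List the vertices and price them.
whole-barley bread only: max(6.5/1.6, 9/3) = 4.062 servings → $1.83.
sunflower seeds only: max(6.5/2.4, 9/3) = 3 servings → $1.20.
whole-barley bread + sunflower seeds with both tight: 0.875 servings and 2.125 servings → $1.24.
Cheapest feasible corner: $1.20.

$1.20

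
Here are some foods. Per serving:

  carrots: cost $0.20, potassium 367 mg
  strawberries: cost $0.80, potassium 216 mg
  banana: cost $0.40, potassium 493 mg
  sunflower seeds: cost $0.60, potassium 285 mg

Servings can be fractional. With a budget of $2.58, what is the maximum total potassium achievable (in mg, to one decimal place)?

4734.3 mg

Potassium per dollar: carrots 1835, banana 1232, sunflower seeds 475, strawberries 270.
With no serving limits, spend the whole cost allowance on carrots: $2.58 / $0.20 × 367 mg = 4734.3 mg.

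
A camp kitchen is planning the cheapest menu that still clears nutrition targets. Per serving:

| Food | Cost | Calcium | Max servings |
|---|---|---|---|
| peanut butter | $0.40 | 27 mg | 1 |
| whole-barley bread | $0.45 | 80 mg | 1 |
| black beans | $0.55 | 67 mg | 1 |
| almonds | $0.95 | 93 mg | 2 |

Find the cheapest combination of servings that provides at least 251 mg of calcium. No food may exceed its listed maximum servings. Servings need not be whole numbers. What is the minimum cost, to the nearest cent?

Cost per mg of calcium: whole-barley bread $0.0056, black beans $0.0082, almonds $0.0102, peanut butter $0.0148.
Take 1 serving of whole-barley bread: +80.0 mg calcium for $0.45 (total $0.45, still need 171.0 mg).
Take 1 serving of black beans: +67.0 mg calcium for $0.55 (total $1.00, still need 104.0 mg).
Take 1.118 servings of almonds: +104.0 mg calcium for $1.06 (total $2.06, still need 0.0 mg).
Filling from the cheapest source first is optimal under one linear minimum: $2.06.

$2.06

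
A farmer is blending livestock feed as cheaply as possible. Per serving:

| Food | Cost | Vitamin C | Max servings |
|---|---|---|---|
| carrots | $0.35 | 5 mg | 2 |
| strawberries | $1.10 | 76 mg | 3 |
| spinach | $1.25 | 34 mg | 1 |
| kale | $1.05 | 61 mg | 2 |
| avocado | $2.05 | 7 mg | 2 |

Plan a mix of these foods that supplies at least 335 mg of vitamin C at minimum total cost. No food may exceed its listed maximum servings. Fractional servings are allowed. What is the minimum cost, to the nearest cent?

Cost per mg of vitamin C: strawberries $0.0145, kale $0.0172, spinach $0.0368, carrots $0.0700, avocado $0.2929.
Take 3 servings of strawberries: +228.0 mg vitamin C for $3.30 (total $3.30, still need 107.0 mg).
Take 1.754 servings of kale: +107.0 mg vitamin C for $1.84 (total $5.14, still need 0.0 mg).
Filling from the cheapest source first is optimal under one linear minimum: $5.14.

$5.14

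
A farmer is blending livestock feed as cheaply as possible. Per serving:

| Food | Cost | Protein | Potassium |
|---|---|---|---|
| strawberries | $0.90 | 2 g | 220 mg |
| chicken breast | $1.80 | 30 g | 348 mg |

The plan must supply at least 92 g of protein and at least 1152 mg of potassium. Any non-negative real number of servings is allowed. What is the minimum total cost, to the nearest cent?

$5.86

A basic optimal solution has at most two foods positive. Try each food alone and each pair with both targets met exactly.
strawberries only: max(92/2, 1152/220) = 46 servings → $41.40.
chicken breast only: max(92/30, 1152/348) = 3.31 servings → $5.96.
strawberries + chicken breast with both tight: 0.4309 servings and 3.038 servings → $5.86.
The minimum over all feasible corners is $5.86.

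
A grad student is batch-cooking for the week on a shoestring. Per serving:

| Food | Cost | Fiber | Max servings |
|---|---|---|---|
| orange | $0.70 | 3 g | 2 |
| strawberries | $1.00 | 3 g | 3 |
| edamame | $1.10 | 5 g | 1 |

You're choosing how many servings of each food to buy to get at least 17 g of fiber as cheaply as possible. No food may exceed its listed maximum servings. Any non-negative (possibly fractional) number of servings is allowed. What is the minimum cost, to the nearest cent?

$4.50

Cost per g of fiber: edamame $0.2200, orange $0.2333, strawberries $0.3333.
Take 1 serving of edamame: +5.0 g fiber for $1.10 (total $1.10, still need 12.0 g).
Take 2 servings of orange: +6.0 g fiber for $1.40 (total $2.50, still need 6.0 g).
Take 2 servings of strawberries: +6.0 g fiber for $2.00 (total $4.50, still need 0.0 g).
Greedy by cheapest-per-g is optimal for a single linear constraint, so the minimum cost is $4.50.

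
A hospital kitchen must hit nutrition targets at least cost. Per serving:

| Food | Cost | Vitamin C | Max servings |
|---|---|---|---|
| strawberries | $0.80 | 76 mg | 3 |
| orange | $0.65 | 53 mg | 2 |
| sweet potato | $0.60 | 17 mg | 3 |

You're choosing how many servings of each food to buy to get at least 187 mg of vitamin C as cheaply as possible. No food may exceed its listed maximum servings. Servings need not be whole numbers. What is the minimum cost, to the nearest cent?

$1.97

Cost per mg of vitamin C: strawberries $0.0105, orange $0.0123, sweet potato $0.0353.
Take 2.461 servings of strawberries: +187.0 mg vitamin C for $1.97 (total $1.97, still need 0.0 mg).
Greedy by cheapest-per-mg is optimal for a single linear constraint, so the minimum cost is $1.97.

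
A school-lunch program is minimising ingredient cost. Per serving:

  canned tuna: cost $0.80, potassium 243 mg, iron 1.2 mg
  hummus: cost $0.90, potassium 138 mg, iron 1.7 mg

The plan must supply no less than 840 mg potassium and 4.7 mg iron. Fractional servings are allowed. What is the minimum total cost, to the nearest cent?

$3.01

Minimising a linear cost over {potassium ≥ 840, iron ≥ 4.7, servings ≥ 0} — the optimum is at a vertex, using one or two foods.
canned tuna only: max(840/243, 4.7/1.2) = 3.917 servings → $3.13.
hummus only: max(840/138, 4.7/1.7) = 6.087 servings → $5.48.
canned tuna + hummus with both tight: 3.149 servings and 0.5418 servings → $3.01.
So the least-cost plan costs $3.01.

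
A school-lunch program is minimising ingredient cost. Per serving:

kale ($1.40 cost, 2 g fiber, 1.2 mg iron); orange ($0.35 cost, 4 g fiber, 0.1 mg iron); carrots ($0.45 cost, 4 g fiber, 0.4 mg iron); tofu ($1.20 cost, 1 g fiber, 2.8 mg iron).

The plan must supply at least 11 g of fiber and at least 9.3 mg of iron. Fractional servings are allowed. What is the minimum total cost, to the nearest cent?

$4.54

Compare the cost at each extreme point of the feasible region.
kale only: max(11/2, 9.3/1.2) = 7.75 servings → $10.85.
orange only: max(11/4, 9.3/0.1) = 93 servings → $32.55.
carrots only: max(11/4, 9.3/0.4) = 23.25 servings → $10.46.
tofu only: max(11/1, 9.3/2.8) = 11 servings → $13.20.
kale + orange with both targets exact would need a negative amount; discard.
kale + carrots with both targets exact would need a negative amount; discard.
kale + tofu with both tight: 4.886 servings and 1.227 servings → $8.31.
orange + carrots: the both-tight solution has a negative serving — not a feasible corner.
orange + tofu with both tight: 1.937 servings and 3.252 servings → $4.58.
carrots + tofu with both tight: 1.991 servings and 3.037 servings → $4.54.
The minimum over all feasible corners is $4.54.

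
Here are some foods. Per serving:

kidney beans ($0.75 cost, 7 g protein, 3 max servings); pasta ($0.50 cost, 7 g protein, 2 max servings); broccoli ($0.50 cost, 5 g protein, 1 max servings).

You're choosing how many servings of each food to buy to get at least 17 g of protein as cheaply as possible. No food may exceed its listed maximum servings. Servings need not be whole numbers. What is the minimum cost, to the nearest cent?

$1.30

Cost per g of protein: pasta $0.0714, broccoli $0.1000, kidney beans $0.1071.
Take 2 servings of pasta: +14.0 g protein for $1.00 (total $1.00, still need 3.0 g).
Take 0.6 servings of broccoli: +3.0 g protein for $0.30 (total $1.30, still need 0.0 g).
Greedy by cheapest-per-g is optimal for a single linear constraint, so the minimum cost is $1.30.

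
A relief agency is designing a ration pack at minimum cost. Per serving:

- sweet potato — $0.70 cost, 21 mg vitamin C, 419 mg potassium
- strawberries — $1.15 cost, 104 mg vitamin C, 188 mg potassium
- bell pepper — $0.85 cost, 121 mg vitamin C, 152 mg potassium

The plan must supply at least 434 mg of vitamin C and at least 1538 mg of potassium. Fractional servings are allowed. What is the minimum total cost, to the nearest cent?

Check every corner: each single food scaled to meet both minima, and each pair solved so both constraints bind.
sweet potato only: max(434/21, 1538/419) = 20.67 servings → $14.47.
strawberries only: max(434/104, 1538/188) = 8.181 servings → $9.41.
bell pepper only: max(434/121, 1538/152) = 10.12 servings → $8.60.
sweet potato + strawberries with both tight: 1.977 servings and 3.774 servings → $5.72.
sweet potato + bell pepper with both tight: 2.529 servings and 3.148 servings → $4.45.
strawberries + bell pepper: intersection lies outside the first quadrant.
The minimum over all feasible corners is $4.45.

$4.45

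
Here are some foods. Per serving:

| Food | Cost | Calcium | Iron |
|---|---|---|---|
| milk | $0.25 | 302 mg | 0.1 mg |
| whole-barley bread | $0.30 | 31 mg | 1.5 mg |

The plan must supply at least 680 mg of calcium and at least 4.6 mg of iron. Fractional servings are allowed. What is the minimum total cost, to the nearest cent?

This is a tiny linear program; its minimum lies at a vertex of the feasible set. List the vertices and price them.
milk only: max(680/302, 4.6/0.1) = 46 servings → $11.50.
whole-barley bread only: max(680/31, 4.6/1.5) = 21.94 servings → $6.58.
milk + whole-barley bread with both tight: 1.95 servings and 2.937 servings → $1.37.
Cheapest feasible corner: $1.37.

$1.37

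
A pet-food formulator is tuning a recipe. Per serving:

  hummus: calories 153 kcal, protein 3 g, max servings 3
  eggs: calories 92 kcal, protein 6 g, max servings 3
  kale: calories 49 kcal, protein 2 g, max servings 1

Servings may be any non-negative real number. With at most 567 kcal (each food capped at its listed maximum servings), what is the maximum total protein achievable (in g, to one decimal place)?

24.7 g

Protein per kcal: eggs 0.06522, kale 0.04082, hummus 0.01961.
Take 3 servings of eggs: uses 276 kcal, +18.0 g protein (running total 18.0 g).
Take 1 serving of kale: uses 49 kcal, +2.0 g protein (running total 20.0 g).
Take 1.582 servings of hummus: uses 242 kcal, +4.7 g protein (running total 24.7 g).
Greedy by best ratio exhausts the calories allowance optimally: 24.7 g.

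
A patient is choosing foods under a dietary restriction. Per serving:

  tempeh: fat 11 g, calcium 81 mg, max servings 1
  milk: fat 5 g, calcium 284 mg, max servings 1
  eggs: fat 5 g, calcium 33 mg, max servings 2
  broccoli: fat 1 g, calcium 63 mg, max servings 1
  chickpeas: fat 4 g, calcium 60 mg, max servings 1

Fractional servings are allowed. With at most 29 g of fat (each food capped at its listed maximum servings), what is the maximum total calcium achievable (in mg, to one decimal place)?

Calcium per g fat: broccoli 63, milk 56.8, chickpeas 15, tempeh 7.364, eggs 6.6.
Take 1 serving of broccoli: uses 1 g fat, +63.0 mg calcium (running total 63.0 mg).
Take 1 serving of milk: uses 5 g fat, +284.0 mg calcium (running total 347.0 mg).
Take 1 serving of chickpeas: uses 4 g fat, +60.0 mg calcium (running total 407.0 mg).
Take 1 serving of tempeh: uses 11 g fat, +81.0 mg calcium (running total 488.0 mg).
Take 1.6 servings of eggs: uses 8 g fat, +52.8 mg calcium (running total 540.8 mg).
Filling greedily by calcium-per-g fat is optimal for one linear limit, giving 540.8 mg.

540.8 mg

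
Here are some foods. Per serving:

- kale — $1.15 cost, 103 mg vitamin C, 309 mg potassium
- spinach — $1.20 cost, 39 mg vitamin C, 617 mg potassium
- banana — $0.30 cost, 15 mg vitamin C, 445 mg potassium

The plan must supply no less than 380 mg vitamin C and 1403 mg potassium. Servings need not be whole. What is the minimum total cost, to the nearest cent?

For a min-cost LP with two ≥-constraints, a basic feasible solution has at most two positive variables.
kale only: max(380/103, 1403/309) = 4.54 servings → $5.22.
spinach only: max(380/39, 1403/617) = 9.744 servings → $11.69.
banana only: max(380/15, 1403/445) = 25.33 servings → $7.60.
kale + spinach with both tight: 3.49 servings and 0.526 servings → $4.64.
kale + banana with both tight: 3.594 servings and 0.6575 servings → $4.33.
spinach + banana: intersection lies outside the first quadrant.
So the least-cost plan costs $4.33.

$4.33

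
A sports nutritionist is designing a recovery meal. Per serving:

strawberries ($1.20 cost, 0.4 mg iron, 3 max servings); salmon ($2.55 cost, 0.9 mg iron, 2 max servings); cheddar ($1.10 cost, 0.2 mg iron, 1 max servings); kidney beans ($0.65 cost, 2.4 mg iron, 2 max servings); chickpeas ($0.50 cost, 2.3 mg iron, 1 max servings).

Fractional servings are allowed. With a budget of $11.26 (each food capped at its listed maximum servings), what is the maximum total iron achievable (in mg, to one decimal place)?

Iron per dollar: chickpeas 4.6, kidney beans 3.692, salmon 0.3529, strawberries 0.3333, cheddar 0.1818.
Take 1 serving of chickpeas: spends $0.50, +2.3 mg iron (running total 2.3 mg).
Take 2 servings of kidney beans: spends $1.30, +4.8 mg iron (running total 7.1 mg).
Take 2 servings of salmon: spends $5.10, +1.8 mg iron (running total 8.9 mg).
Take 3 servings of strawberries: spends $3.60, +1.2 mg iron (running total 10.1 mg).
Take 0.6909 servings of cheddar: spends $0.76, +0.1 mg iron (running total 10.2 mg).
Greedy by best ratio exhausts the cost allowance optimally: 10.2 mg.

10.2 mg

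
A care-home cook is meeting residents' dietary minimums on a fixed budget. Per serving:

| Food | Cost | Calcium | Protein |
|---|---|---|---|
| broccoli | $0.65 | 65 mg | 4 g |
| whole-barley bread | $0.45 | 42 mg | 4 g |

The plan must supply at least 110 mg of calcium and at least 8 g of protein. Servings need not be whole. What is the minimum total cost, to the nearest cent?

The cheapest plan sits at a corner of the feasible region — with two constraints it uses at most two foods.
broccoli only: max(110/65, 8/4) = 2 servings → $1.30.
whole-barley bread only: max(110/42, 8/4) = 2.619 servings → $1.18.
broccoli + whole-barley bread with both tight: 1.13 servings and 0.8696 servings → $1.13.
The minimum over all feasible corners is $1.13.

$1.13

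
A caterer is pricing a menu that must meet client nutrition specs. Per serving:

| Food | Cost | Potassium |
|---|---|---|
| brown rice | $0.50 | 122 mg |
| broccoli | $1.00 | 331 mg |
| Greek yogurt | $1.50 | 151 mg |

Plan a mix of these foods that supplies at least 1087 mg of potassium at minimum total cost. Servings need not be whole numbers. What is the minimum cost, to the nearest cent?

$3.28

Cost per mg of potassium: broccoli $0.0030, brown rice $0.0041, Greek yogurt $0.0099.
With no serving limits, use only broccoli: 1087 mg / 331 mg = 3.284 servings × $1.00 = $3.28.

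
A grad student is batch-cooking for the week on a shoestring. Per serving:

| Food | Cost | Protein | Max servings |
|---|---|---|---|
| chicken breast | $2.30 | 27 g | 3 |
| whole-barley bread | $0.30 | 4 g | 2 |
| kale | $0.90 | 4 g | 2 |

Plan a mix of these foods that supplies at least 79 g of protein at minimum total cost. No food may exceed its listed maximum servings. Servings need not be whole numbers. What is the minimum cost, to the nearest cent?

Cost per g of protein: whole-barley bread $0.0750, chicken breast $0.0852, kale $0.2250.
Take 2 servings of whole-barley bread: +8.0 g protein for $0.60 (total $0.60, still need 71.0 g).
Take 2.63 servings of chicken breast: +71.0 g protein for $6.05 (total $6.65, still need 0.0 g).
Filling from the cheapest source first is optimal under one linear minimum: $6.65.

$6.65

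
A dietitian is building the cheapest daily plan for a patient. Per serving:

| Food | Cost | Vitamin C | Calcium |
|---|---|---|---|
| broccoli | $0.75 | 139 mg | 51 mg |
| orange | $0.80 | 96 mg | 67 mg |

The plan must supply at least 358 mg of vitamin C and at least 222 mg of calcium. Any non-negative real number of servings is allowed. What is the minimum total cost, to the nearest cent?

Check every corner: each single food scaled to meet both minima, and each pair solved so both constraints bind.
broccoli only: max(358/139, 222/51) = 4.353 servings → $3.26.
orange only: max(358/96, 222/67) = 3.729 servings → $2.98.
broccoli + orange with both tight: 0.6054 servings and 2.853 servings → $2.74.
So the least-cost plan costs $2.74.

$2.74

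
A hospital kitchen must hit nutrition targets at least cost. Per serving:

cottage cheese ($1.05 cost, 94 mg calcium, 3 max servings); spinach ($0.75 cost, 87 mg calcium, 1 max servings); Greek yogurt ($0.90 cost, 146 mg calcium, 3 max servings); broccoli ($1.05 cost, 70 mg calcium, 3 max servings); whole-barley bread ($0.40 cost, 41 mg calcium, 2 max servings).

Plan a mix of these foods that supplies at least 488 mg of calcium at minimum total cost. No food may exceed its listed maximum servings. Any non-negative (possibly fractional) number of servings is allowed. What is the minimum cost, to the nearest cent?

Cost per mg of calcium: Greek yogurt $0.0062, spinach $0.0086, whole-barley bread $0.0098, cottage cheese $0.0112, broccoli $0.0150.
Take 3 servings of Greek yogurt: +438.0 mg calcium for $2.70 (total $2.70, still need 50.0 mg).
Take 0.5747 servings of spinach: +50.0 mg calcium for $0.43 (total $3.13, still need 0.0 mg).
Greedy by cheapest-per-mg is optimal for a single linear constraint, so the minimum cost is $3.13.

$3.13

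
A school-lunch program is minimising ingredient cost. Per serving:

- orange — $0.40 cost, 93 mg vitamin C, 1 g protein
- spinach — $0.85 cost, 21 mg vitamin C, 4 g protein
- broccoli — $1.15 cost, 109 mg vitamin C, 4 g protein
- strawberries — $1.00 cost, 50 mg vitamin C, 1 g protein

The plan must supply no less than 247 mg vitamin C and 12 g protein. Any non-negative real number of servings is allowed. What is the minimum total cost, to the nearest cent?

$2.94

Minimising a linear cost over {vitamin C ≥ 247, protein ≥ 12, servings ≥ 0} — the optimum is at a vertex, using one or two foods.
orange only: max(247/93, 12/1) = 12 servings → $4.80.
spinach only: max(247/21, 12/4) = 11.76 servings → $10.00.
broccoli only: max(247/109, 12/4) = 3 servings → $3.45.
strawberries only: max(247/50, 12/1) = 12 servings → $12.00.
orange + spinach with both tight: 2.097 servings and 2.476 servings → $2.94.
orange + broccoli: the both-tight solution has a negative serving — not a feasible corner.
orange + strawberries: the both-tight solution has a negative serving — not a feasible corner.
spinach + broccoli with both tight: 0.9091 servings and 2.091 servings → $3.18.
spinach + strawberries with both tight: 1.972 servings and 4.112 servings → $5.79.
broccoli + strawberries: intersection lies outside the first quadrant.
The minimum over all feasible corners is $2.94.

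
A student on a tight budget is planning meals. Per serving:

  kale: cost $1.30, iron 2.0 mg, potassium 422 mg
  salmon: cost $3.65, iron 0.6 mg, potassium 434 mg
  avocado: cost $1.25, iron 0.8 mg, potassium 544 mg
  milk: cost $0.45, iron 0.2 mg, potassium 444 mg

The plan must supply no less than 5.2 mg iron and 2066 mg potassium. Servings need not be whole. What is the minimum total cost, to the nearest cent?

$4.15

A basic optimal solution has at most two foods positive. Try each food alone and each pair with both targets met exactly.
kale only: max(5.2/2.0, 2066/422) = 4.896 servings → $6.36.
salmon only: max(5.2/0.6, 2066/434) = 8.667 servings → $31.63.
avocado only: max(5.2/0.8, 2066/544) = 6.5 servings → $8.12.
milk only: max(5.2/0.2, 2066/444) = 26 servings → $11.70.
kale + salmon with both tight: 1.655 servings and 3.152 servings → $13.65.
kale + avocado with both tight: 1.567 servings and 2.582 servings → $5.26.
kale + milk with both tight: 2.359 servings and 2.411 servings → $4.15.
salmon + avocado: the both-tight solution has a negative serving — not a feasible corner.
salmon + milk with both targets exact would need a negative amount; discard.
avocado + milk: the both-tight solution has a negative serving — not a feasible corner.
Cheapest feasible corner: $4.15.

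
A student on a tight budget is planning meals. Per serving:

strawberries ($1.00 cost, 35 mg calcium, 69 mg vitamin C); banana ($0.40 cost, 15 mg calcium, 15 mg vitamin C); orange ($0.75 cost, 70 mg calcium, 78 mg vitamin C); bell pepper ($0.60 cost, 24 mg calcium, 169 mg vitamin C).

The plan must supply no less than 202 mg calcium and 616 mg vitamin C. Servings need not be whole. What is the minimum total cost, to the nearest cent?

$3.11

With two linear requirements the optimum uses one or two foods; enumerate the corners.
strawberries only: max(202/35, 616/69) = 8.928 servings → $8.93.
banana only: max(202/15, 616/15) = 41.07 servings → $16.43.
orange only: max(202/70, 616/78) = 7.897 servings → $5.92.
bell pepper only: max(202/24, 616/169) = 8.417 servings → $5.05.
strawberries + banana: intersection lies outside the first quadrant.
strawberries + orange: intersection lies outside the first quadrant.
strawberries + bell pepper with both tight: 4.544 servings and 1.79 servings → $5.62.
banana + orange with both targets exact would need a negative amount; discard.
banana + bell pepper with both tight: 8.898 servings and 2.855 servings → $5.27.
orange + bell pepper with both tight: 1.944 servings and 2.748 servings → $3.11.
Cheapest feasible corner: $3.11.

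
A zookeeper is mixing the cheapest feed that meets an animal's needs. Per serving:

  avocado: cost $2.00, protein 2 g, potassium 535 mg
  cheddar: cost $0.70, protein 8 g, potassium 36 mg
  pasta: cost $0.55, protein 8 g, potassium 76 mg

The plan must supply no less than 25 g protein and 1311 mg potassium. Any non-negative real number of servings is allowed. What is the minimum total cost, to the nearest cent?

$5.59

Two binding constraints pin down two serving amounts, so the optimal mix uses at most two foods. The candidates are each food alone (scaled to the tighter of protein/potassium) and each pair with both constraints tight.
avocado only: max(25/2, 1311/535) = 12.5 servings → $25.00.
cheddar only: max(25/8, 1311/36) = 36.42 servings → $25.49.
pasta only: max(25/8, 1311/76) = 17.25 servings → $9.49.
avocado + cheddar with both tight: 2.279 servings and 2.555 servings → $6.35.
avocado + pasta with both tight: 2.08 servings and 2.605 servings → $5.59.
cheddar + pasta: intersection lies outside the first quadrant.
Cheapest feasible corner: $5.59.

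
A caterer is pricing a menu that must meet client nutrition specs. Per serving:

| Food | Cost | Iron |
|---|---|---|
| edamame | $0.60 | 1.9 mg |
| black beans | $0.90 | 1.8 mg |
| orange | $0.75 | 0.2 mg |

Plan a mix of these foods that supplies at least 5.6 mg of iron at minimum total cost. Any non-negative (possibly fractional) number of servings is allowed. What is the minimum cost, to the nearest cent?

$1.77

Cost per mg of iron: edamame $0.3158, black beans $0.5000, orange $3.7500.
With no serving limits, use only edamame: 5.6 mg / 1.9 mg = 2.947 servings × $0.60 = $1.77.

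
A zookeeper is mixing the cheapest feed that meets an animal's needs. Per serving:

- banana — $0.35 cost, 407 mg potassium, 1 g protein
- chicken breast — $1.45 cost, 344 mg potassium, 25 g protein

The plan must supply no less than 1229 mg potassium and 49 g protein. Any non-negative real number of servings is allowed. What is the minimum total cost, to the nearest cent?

Check every corner: each single food scaled to meet both minima, and each pair solved so both constraints bind.
banana only: max(1229/407, 49/1) = 49 servings → $17.15.
chicken breast only: max(1229/344, 49/25) = 3.573 servings → $5.18.
banana + chicken breast with both tight: 1.411 servings and 1.904 servings → $3.25.
So the least-cost plan costs $3.25.

$3.25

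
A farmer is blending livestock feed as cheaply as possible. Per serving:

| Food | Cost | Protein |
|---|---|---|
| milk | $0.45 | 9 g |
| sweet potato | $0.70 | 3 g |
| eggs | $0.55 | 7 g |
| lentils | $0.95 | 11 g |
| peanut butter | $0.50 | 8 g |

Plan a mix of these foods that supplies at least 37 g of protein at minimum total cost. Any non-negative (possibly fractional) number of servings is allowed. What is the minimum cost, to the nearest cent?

$1.85

Cost per g of protein: milk $0.0500, peanut butter $0.0625, eggs $0.0786, lentils $0.0864, sweet potato $0.2333.
With no serving limits, use only milk: 37 g / 9 g = 4.111 servings × $0.45 = $1.85.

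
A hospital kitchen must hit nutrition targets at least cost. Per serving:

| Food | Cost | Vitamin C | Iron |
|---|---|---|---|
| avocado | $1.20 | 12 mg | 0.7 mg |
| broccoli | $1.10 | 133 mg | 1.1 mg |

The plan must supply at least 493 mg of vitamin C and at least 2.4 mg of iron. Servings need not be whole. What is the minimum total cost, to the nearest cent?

$4.08

The cheapest plan sits at a corner of the feasible region — with two constraints it uses at most two foods.
avocado only: max(493/12, 2.4/0.7) = 41.08 servings → $49.30.
broccoli only: max(493/133, 2.4/1.1) = 3.707 servings → $4.08.
avocado + broccoli: the both-tight solution has a negative serving — not a feasible corner.
Cheapest feasible corner: $4.08.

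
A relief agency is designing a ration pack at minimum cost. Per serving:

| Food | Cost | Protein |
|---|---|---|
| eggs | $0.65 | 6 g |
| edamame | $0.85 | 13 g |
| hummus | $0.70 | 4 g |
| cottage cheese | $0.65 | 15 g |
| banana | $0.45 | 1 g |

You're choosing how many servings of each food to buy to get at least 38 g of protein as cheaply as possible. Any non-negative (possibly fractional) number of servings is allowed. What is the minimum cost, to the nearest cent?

Cost per g of protein: cottage cheese $0.0433, edamame $0.0654, eggs $0.1083, hummus $0.1750, banana $0.4500.
With no serving limits, use only cottage cheese: 38 g / 15 g = 2.533 servings × $0.65 = $1.65.

$1.65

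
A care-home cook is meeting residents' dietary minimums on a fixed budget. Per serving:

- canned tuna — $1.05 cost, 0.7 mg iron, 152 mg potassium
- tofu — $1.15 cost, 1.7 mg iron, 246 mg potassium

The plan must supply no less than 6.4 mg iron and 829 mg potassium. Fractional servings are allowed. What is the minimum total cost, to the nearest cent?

canned tuna only: max(6.4/0.7, 829/152) = 9.143 servings → $9.60.
tofu only: max(6.4/1.7, 829/246) = 3.765 servings → $4.33.
canned tuna + tofu: the both-tight solution has a negative serving — not a feasible corner.
The minimum over all feasible corners is $4.33.

$4.33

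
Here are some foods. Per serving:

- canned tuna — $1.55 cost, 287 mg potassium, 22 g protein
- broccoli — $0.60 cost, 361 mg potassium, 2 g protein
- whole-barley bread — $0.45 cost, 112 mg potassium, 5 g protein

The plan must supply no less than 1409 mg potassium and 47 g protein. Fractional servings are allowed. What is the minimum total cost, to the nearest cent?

$4.40

With two linear requirements the optimum uses one or two foods; enumerate the corners.
canned tuna only: max(1409/287, 47/22) = 4.909 servings → $7.61.
broccoli only: max(1409/361, 47/2) = 23.5 servings → $14.10.
whole-barley bread only: max(1409/112, 47/5) = 12.58 servings → $5.66.
canned tuna + broccoli with both tight: 1.92 servings and 2.376 servings → $4.40.
canned tuna + whole-barley bread: intersection lies outside the first quadrant.
broccoli + whole-barley bread with both tight: 1.127 servings and 8.949 servings → $4.70.
The minimum over all feasible corners is $4.40.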